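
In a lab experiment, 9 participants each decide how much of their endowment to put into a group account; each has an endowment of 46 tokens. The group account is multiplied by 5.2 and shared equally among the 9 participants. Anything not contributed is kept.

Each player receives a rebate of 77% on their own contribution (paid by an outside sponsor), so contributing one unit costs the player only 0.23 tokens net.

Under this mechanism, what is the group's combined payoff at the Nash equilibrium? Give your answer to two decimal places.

2471.58 tokens

Under the mechanism each unit contributed yields (5.2/9) / 0.23 = 2.5121 back to its contributor per unit of net cost, which exceeds 1, making full contribution the dominant choice for everyone.
So the Nash equilibrium is full contribution by all 9; the group earns 9 × (46 × 0.77 + 5.2 × 46) = 2471.58.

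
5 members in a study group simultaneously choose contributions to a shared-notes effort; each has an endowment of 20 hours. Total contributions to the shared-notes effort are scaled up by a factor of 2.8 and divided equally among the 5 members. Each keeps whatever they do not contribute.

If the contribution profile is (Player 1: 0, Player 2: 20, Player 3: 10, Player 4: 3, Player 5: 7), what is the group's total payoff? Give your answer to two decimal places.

172.00 hours

Total contributed: 0 + 20 + 10 + 3 + 7 = 40; total kept: 5 × 20 − 40 = 60.
The shared-notes effort pays out 2.8 × 40 = 112.00 in aggregate.
Group total = 60 + 112.00 = 172.00.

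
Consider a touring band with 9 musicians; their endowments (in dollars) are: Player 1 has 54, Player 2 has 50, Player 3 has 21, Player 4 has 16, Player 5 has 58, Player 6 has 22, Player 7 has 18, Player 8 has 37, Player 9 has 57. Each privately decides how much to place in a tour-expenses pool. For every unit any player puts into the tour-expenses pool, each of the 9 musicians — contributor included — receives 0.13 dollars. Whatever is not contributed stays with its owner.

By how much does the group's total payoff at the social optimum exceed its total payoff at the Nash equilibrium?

The private return per contributed unit is 0.13 < 1 for everyone, so the Nash equilibrium is zero contribution and the group total is Σ E_j = 54 + 50 + 21 + 16 + 58 + 22 + 18 + 37 + 57 = 333.
Each contributed unit returns 1.170 to the group, so the social optimum is full contribution by everyone: group total = 1.170 × 333 = 389.61.
Efficiency loss = (1.170 − 1) × 333 = 56.61.

56.61 dollars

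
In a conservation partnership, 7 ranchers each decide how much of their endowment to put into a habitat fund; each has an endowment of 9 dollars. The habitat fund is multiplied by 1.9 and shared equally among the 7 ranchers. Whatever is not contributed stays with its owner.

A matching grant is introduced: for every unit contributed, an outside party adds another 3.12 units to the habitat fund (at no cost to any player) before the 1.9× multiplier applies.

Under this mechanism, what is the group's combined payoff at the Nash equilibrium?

493.16 dollars

With the mechanism, a contributed unit returns 1.9 × 4.12 / 7 = 1.1183 per unit of net cost to the contributor — now above 1 — so contributing fully is weakly dominant for every player.
At the Nash equilibrium everyone contributes 9. Group total payoff = 1.9 × 4.12 × 63 = 493.16.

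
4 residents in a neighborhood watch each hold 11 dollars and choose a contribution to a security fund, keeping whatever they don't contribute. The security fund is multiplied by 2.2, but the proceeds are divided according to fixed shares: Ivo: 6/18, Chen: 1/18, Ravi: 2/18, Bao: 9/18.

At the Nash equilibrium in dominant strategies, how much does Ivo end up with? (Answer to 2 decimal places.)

Player j's private return per contributed unit is 2.2 × (j's share). Contributing is weakly dominant for j when that share is at least 1/2.2 = 0.4545, and contributing 0 is dominant otherwise.
Bao alone (share 9/18) is above the threshold, contributing 11; the remaining 3 contribute 0. Total contributed: 11.
Ivo keeps 11 and receives 2.2 × 11 × 6/18 = 8.07 from the security fund, for a payoff of 19.07.

19.07 dollars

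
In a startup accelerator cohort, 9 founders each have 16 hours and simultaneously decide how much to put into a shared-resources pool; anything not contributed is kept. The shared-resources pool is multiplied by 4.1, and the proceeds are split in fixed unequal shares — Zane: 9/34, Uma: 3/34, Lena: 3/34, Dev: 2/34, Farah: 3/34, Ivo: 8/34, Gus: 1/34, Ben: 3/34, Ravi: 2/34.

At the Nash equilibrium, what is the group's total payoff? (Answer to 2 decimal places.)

For player j, contributing a unit is worthwhile iff 4.1 × (j's share) ≥ 1, i.e. iff j's share is at least 0.2439.
Zane alone (share 9/34) is above the threshold, contributing 16; the remaining 8 contribute 0. Total contributed: 16.
The shared-resources pool pays out 4.1 × 16 = 65.60 in total (split across the unequal shares, but the aggregate is all that matters for the group sum).
The 8 free-riders keep 16 each, adding 128. Group total = 128 + 65.60 = 193.60.

193.60 hours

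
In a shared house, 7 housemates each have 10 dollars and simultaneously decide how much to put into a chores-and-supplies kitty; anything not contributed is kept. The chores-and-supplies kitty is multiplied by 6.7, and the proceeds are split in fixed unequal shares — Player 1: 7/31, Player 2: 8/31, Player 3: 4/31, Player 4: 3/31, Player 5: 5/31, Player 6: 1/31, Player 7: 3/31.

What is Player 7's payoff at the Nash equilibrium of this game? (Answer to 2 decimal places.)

A player with share s gets back 6.7·s per unit contributed, so full contribution is dominant for anyone with s > 1/6.7 = 0.1493 and zero contribution is dominant for anyone below.
Player 1, Player 2 and Player 5 clear that bar, contributing 10 each; the remaining 4 contribute 0. Total contributed: 30.
Player 7 keeps 10 and receives 6.7 × 30 × 3/31 = 19.45 from the chores-and-supplies kitty, for a payoff of 29.45.

29.45 dollars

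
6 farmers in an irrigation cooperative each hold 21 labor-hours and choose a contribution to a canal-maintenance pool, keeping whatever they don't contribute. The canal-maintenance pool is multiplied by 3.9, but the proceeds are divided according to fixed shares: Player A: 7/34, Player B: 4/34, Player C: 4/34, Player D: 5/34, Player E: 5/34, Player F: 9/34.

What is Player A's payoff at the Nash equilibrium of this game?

For player j, contributing a unit is worthwhile iff 3.9 × (j's share) ≥ 1, i.e. iff j's share is at least 0.2564.
The only share above 0.2564 is Player F's 9/34, contributing 21; the remaining 5 contribute 0. Total contributed: 21.
Player A keeps 21 and receives 3.9 × 21 × 7/34 = 16.86 from the canal-maintenance pool, for a payoff of 37.86.

37.86 labor-hours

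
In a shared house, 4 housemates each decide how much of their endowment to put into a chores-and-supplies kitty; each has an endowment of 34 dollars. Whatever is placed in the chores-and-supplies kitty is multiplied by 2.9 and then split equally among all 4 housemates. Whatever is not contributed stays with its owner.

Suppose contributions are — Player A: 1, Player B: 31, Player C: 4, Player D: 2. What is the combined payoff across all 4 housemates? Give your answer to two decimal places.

Total contributed: 1 + 31 + 4 + 2 = 38; total kept: 4 × 34 − 38 = 98.
The chores-and-supplies kitty pays out 2.9 × 38 = 110.20 in aggregate.
Group total = 98 + 110.20 = 208.20.

208.20 dollars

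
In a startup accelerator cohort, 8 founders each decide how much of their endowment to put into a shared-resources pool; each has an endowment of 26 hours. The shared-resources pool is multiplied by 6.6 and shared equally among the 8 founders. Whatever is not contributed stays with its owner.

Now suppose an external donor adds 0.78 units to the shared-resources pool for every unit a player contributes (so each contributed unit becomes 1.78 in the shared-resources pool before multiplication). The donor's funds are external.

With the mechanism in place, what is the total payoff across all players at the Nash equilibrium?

With the mechanism, a contributed unit returns 6.6 × 1.78 / 8 = 1.4685 per unit of net cost to the contributor — now above 1 — so contributing fully is weakly dominant for every player.
So the Nash equilibrium is full contribution by all 8; the group earns 6.6 × 1.78 × 208 = 2443.58.

2443.58 hours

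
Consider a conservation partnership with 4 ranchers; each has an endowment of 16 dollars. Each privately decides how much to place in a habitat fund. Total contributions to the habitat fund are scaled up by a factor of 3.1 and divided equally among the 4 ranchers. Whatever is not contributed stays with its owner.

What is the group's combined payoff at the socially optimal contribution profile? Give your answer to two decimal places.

198.40 dollars

Each contributed unit returns 3.100 to the group as a whole (0.7750 to each of 4 players), which exceeds 1, so the social optimum is full contribution: group total = 3.100 × 64 = 198.40.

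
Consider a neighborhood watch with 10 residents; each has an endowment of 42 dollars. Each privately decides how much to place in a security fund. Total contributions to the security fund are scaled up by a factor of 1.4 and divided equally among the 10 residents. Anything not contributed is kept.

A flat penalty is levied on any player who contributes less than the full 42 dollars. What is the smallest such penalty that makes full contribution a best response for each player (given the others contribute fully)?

36.12 dollars

Given the others contribute fully, the best deviation is to contribute 0 (any partial contribution still incurs the fine and gives up units whose private return 0.1400 is below 1).
Deviating from 42 to 0 saves 42 dollars but forfeits the deviator's share of the drop in the security fund: 1.4/10 × 42 = 5.88.
So the deviation gain is 42 − 5.88 = 36.12, and the fine must be at least 36.12 dollars to wipe it out.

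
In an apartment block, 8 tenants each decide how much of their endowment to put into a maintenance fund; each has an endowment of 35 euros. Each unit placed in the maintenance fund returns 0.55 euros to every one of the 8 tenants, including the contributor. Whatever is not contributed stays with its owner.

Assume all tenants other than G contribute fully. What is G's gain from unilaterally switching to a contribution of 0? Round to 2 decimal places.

15.75 euros

Switching from a contribution of 35 to 0 lets G keep an extra 35 euros, but lowers the maintenance fund by 35, which costs G their own share of that drop: 0.55 × 35 = 19.25.
Net gain = 35 − 19.25 = 15.75. The private return per contributed unit (0.55) is below 1, so free-riding is indeed the best response regardless of what the others do.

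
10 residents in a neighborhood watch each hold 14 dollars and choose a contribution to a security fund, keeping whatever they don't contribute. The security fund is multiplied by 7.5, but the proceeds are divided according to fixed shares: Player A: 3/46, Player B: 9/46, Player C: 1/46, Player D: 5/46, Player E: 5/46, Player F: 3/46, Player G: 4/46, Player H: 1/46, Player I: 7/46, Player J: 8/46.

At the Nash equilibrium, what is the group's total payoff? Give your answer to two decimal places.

Each unit j contributes comes back to j as 7.5 × (j's share), so j prefers to contribute only if that share exceeds 1/7.5 = 0.1333; otherwise keeping the unit dominates.
Player B, Player I and Player J are above the threshold, contributing 14 each; the remaining 7 contribute 0. Total contributed: 42.
The security fund pays out 7.5 × 42 = 315.00 in total (split across the unequal shares, but the aggregate is all that matters for the group sum).
The 7 free-riders keep 14 each, adding 98. Group total = 98 + 315.00 = 413.00.

413.00 dollars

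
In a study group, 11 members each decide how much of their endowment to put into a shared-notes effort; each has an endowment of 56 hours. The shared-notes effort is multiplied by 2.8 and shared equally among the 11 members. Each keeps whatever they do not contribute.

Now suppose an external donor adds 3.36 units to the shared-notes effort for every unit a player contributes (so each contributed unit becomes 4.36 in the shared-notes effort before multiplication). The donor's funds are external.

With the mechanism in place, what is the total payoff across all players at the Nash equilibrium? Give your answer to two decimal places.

Under the mechanism each unit contributed yields 2.8 × 4.36 / 11 = 1.1098 back to its contributor per unit of net cost, which exceeds 1, making full contribution the dominant choice for everyone.
So the Nash equilibrium is full contribution by all 11; the group earns 2.8 × 4.36 × 616 = 7520.13.

7520.13 hours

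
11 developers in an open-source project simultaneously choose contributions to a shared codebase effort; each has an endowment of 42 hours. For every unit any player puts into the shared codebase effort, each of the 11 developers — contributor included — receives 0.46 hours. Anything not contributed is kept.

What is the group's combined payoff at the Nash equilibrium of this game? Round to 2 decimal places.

462.00 hours

The private return per contributed unit is 0.46 < 1, so contributing 0 is dominant for every player. At the Nash equilibrium everyone keeps their 42, and the group total is 11 × 42 = 462.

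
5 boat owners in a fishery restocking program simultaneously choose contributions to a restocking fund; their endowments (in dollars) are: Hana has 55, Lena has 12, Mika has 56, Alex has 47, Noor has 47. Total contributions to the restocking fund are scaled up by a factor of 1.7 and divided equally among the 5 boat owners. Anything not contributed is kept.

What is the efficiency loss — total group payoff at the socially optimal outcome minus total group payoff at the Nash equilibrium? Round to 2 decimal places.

The private return per contributed unit is 1.7/5 = 0.3400 < 1 for every player regardless of endowment, so the Nash equilibrium is zero contribution and the group total is Σ E_j = 55 + 12 + 56 + 47 + 47 = 217.
Each contributed unit returns 1.700 to the group, so the social optimum is full contribution by everyone: group total = 1.700 × 217 = 368.90.
Efficiency loss = (1.700 − 1) × 217 = 151.90.

151.90 dollars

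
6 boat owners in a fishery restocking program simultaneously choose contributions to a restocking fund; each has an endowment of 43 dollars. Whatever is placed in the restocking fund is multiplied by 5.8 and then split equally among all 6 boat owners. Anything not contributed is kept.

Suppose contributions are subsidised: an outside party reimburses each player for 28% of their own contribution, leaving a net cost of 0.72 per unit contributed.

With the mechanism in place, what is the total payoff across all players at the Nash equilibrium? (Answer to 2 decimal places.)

With the mechanism, a contributed unit returns (5.8/6) / 0.72 = 1.3426 per unit of net cost to the contributor — now above 1 — so contributing fully is weakly dominant for every player.
So the Nash equilibrium is full contribution by all 6; the group earns 6 × (43 × 0.28 + 5.8 × 43) = 1568.64.

1568.64 dollars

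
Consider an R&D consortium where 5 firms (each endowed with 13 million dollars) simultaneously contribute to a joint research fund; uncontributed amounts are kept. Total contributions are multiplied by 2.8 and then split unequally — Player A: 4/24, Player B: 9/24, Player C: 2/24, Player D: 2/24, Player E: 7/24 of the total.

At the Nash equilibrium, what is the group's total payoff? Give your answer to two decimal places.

A player with share s gets back 2.8·s per unit contributed, so full contribution is dominant for anyone with s > 1/2.8 = 0.3571 and zero contribution is dominant for anyone below.
Only Player B (9/24) clears that bar, contributing 13; the remaining 4 contribute 0. Total contributed: 13.
The joint research fund pays out 2.8 × 13 = 36.40 in total (split across the unequal shares, but the aggregate is all that matters for the group sum).
The 4 free-riders keep 13 each, adding 52. Group total = 52 + 36.40 = 88.40.

88.40 million dollars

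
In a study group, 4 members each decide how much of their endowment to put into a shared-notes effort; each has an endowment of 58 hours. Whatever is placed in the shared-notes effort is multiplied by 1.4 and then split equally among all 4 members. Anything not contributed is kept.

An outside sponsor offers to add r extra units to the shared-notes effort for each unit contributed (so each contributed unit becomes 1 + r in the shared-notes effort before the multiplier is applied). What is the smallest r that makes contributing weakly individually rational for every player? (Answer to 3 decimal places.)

With matching at rate r, one contributed unit becomes (1 + r) in the shared-notes effort and returns 1.4 × (1 + r) / 4 to the contributor.
Setting this equal to 1: 1 + r = 4/1.4 = 2.8571.
So the minimum matching rate is r = 2.8571 − 1 = 1.857.

1.857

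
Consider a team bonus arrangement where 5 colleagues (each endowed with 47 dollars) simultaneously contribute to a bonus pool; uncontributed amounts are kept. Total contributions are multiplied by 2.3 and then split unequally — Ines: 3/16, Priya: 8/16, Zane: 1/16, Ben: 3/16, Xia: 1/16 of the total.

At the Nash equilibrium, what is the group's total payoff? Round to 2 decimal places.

A player with share s gets back 2.3·s per unit contributed, so full contribution is dominant for anyone with s > 1/2.3 = 0.4348 and zero contribution is dominant for anyone below.
Only Priya (8/16) clears that bar, contributing 47; the remaining 4 contribute 0. Total contributed: 47.
The bonus pool pays out 2.3 × 47 = 108.10 in total (split across the unequal shares, but the aggregate is all that matters for the group sum).
The 4 free-riders keep 47 each, adding 188. Group total = 188 + 108.10 = 296.10.

296.10 dollars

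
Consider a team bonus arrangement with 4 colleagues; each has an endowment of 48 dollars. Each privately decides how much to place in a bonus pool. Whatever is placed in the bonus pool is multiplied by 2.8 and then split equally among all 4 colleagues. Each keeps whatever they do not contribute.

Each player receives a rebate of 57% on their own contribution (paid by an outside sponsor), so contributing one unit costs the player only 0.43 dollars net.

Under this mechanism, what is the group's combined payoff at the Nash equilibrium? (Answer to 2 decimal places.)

Under the mechanism each unit contributed yields (2.8/4) / 0.43 = 1.6279 back to its contributor per unit of net cost, which exceeds 1, making full contribution the dominant choice for everyone.
So the Nash equilibrium is full contribution by all 4; the group earns 4 × (48 × 0.57 + 2.8 × 48) = 647.04.

647.04 dollars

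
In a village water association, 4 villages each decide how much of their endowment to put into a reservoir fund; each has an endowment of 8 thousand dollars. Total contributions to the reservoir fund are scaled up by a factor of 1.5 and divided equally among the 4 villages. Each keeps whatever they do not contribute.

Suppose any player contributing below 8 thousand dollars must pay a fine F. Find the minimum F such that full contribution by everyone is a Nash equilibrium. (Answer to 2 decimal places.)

5.00 thousand dollars

Given the others contribute fully, the best deviation is to contribute 0 (any partial contribution still incurs the fine and gives up units whose private return 0.3750 is below 1).
Deviating from 8 to 0 saves 8 thousand dollars but forfeits the deviator's share of the drop in the reservoir fund: 1.5/4 × 8 = 3.00.
So the deviation gain is 8 − 3.00 = 5.00, and the fine must be at least 5.00 thousand dollars to wipe it out.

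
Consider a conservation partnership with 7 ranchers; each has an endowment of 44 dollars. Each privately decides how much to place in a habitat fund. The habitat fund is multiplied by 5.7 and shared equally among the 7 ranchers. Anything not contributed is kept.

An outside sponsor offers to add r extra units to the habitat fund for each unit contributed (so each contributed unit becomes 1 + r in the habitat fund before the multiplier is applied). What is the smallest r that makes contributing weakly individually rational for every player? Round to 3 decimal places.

With matching at rate r, one contributed unit becomes (1 + r) in the habitat fund and returns 5.7 × (1 + r) / 7 to the contributor.
Setting this equal to 1: 1 + r = 7/5.7 = 1.2281.
So the minimum matching rate is r = 1.2281 − 1 = 0.228.

0.228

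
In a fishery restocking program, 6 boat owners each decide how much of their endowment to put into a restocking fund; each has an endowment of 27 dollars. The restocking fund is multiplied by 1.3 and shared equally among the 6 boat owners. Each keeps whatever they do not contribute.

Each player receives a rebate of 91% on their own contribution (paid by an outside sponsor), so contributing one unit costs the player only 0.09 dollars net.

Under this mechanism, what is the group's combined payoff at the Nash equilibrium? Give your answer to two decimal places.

358.02 dollars

The effective private return per unit is now (1.3/6) / 0.09 = 2.4074 > 1, so every player's dominant strategy flips to full contribution.
At the Nash equilibrium everyone contributes 27. Group total payoff = 6 × (27 × 0.91 + 1.3 × 27) = 358.02.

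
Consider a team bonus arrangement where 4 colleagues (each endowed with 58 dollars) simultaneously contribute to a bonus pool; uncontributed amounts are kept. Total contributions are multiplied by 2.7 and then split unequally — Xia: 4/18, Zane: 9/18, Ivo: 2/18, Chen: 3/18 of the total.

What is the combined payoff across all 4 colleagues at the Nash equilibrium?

Each unit j contributes comes back to j as 2.7 × (j's share), so j prefers to contribute only if that share exceeds 1/2.7 = 0.3704; otherwise keeping the unit dominates.
The only share above 0.3704 is Zane's 9/18, contributing 58; the remaining 3 contribute 0. Total contributed: 58.
The bonus pool pays out 2.7 × 58 = 156.60 in total (split across the unequal shares, but the aggregate is all that matters for the group sum).
The 3 free-riders keep 58 each, adding 174. Group total = 174 + 156.60 = 330.60.

330.60 dollars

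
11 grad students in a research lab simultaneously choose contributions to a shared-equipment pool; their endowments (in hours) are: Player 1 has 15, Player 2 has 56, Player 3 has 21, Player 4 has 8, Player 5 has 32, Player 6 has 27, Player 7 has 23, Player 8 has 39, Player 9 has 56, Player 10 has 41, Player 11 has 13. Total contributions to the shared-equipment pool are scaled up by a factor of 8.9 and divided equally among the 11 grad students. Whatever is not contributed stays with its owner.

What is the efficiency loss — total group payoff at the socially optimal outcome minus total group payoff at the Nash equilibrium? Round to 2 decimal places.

The private return per contributed unit is 8.9/11 = 0.8091 < 1 for every player regardless of endowment, so the Nash equilibrium is zero contribution and the group total is Σ E_j = 15 + 56 + 21 + 8 + 32 + 27 + 23 + 39 + 56 + 41 + 13 = 331.
Each contributed unit returns 8.900 to the group, so the social optimum is full contribution by everyone: group total = 8.900 × 331 = 2945.90.
Efficiency loss = (8.900 − 1) × 331 = 2614.90.

2614.90 hours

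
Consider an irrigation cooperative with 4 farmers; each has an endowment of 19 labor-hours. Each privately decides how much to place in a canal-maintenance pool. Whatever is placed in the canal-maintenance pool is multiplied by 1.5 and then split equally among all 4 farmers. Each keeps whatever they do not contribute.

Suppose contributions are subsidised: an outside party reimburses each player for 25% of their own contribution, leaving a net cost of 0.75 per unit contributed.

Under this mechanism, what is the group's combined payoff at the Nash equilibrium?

Even with the mechanism, each unit contributed returns only (1.5/4) / 0.75 = 0.5000 per unit of net cost, so contributing nothing is still dominant.
At the Nash equilibrium no one contributes; group total payoff = 4 × 19 = 76.

76.00 labor-hours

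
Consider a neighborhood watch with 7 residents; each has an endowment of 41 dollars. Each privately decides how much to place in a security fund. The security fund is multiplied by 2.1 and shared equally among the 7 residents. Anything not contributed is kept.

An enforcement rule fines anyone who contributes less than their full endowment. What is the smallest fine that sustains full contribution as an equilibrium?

28.70 dollars

Given the others contribute fully, the best deviation is to contribute 0 (any partial contribution still incurs the fine and gives up units whose private return 0.3000 is below 1).
Deviating from 41 to 0 saves 41 dollars but forfeits the deviator's share of the drop in the security fund: 2.1/7 × 41 = 12.30.
So the deviation gain is 41 − 12.30 = 28.70, and the fine must be at least 28.70 dollars to wipe it out.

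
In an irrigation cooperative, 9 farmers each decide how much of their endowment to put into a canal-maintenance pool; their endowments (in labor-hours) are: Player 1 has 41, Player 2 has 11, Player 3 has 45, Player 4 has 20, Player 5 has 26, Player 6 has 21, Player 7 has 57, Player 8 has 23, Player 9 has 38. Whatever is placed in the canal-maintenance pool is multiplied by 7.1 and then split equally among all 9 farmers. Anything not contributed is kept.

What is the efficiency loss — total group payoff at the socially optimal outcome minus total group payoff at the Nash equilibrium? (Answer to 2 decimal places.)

1720.20 labor-hours

The private return per contributed unit is 7.1/9 = 0.7889 < 1 for every player regardless of endowment, so the Nash equilibrium is zero contribution and the group total is Σ E_j = 41 + 11 + 45 + 20 + 26 + 21 + 57 + 23 + 38 = 282.
Each contributed unit returns 7.100 to the group, so the social optimum is full contribution by everyone: group total = 7.100 × 282 = 2002.20.
Efficiency loss = (7.100 − 1) × 282 = 1720.20.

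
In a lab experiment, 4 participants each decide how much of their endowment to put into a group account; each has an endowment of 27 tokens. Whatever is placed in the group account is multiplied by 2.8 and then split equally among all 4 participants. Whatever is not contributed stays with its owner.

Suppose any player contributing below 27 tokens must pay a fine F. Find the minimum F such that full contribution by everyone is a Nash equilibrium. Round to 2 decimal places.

8.10 tokens

Given the others contribute fully, the best deviation is to contribute 0 (any partial contribution still incurs the fine and gives up units whose private return 0.7000 is below 1).
Deviating from 27 to 0 saves 27 tokens but forfeits the deviator's share of the drop in the group account: 2.8/4 × 27 = 18.90.
So the deviation gain is 27 − 18.90 = 8.10, and the fine must be at least 8.10 tokens to wipe it out.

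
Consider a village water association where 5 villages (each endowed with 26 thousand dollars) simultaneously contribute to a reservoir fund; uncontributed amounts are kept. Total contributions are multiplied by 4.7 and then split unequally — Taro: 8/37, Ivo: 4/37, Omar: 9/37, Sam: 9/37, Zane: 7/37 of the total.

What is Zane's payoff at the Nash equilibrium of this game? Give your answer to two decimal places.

For player j, contributing a unit is worthwhile iff 4.7 × (j's share) ≥ 1, i.e. iff j's share is at least 0.2128.
The shares above 0.2128 belong to Taro, Omar and Sam, contributing 26 each; the remaining 2 contribute 0. Total contributed: 78.
Zane keeps 26 and receives 4.7 × 78 × 7/37 = 69.36 from the reservoir fund, for a payoff of 95.36.

95.36 thousand dollars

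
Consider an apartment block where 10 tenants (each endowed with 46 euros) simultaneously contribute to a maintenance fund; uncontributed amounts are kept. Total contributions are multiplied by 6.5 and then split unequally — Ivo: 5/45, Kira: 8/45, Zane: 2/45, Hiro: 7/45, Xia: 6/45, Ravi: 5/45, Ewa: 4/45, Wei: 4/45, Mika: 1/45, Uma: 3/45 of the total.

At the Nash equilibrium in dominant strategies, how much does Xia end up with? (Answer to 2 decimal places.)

125.73 euros

Player j's private return per contributed unit is 6.5 × (j's share). Contributing is weakly dominant for j when that share is at least 1/6.5 = 0.1538, and contributing 0 is dominant otherwise.
The shares above 0.1538 belong to Kira and Hiro, contributing 46 each; the remaining 8 contribute 0. Total contributed: 92.
Xia keeps 46 and receives 6.5 × 92 × 6/45 = 79.73 from the maintenance fund, for a payoff of 125.73.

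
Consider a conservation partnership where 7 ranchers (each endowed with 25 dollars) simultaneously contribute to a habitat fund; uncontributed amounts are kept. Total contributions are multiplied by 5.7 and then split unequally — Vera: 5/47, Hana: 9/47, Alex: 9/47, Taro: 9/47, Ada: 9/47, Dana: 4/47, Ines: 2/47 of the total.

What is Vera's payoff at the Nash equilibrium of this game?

85.64 dollars

Player j's private return per contributed unit is 5.7 × (j's share). Contributing is weakly dominant for j when that share is at least 1/5.7 = 0.1754, and contributing 0 is dominant otherwise.
Hana, Alex, Taro and Ada clear that bar, contributing 25 each; the remaining 3 contribute 0. Total contributed: 100.
Vera keeps 25 and receives 5.7 × 100 × 5/47 = 60.64 from the habitat fund, for a payoff of 85.64.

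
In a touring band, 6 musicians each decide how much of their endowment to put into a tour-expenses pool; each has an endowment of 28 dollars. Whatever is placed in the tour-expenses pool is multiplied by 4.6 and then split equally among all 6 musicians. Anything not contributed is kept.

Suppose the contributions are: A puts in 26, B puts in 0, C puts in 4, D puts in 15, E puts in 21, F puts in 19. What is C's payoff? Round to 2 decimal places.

Total contributed: 26 + 0 + 4 + 15 + 21 + 19 = 85.
Each receives 4.6 × 85 / 6 = 65.17 from the tour-expenses pool.
C keeps 28 − 4 = 24, so C's payoff is 24 + 65.17 = 89.17.

89.17 dollars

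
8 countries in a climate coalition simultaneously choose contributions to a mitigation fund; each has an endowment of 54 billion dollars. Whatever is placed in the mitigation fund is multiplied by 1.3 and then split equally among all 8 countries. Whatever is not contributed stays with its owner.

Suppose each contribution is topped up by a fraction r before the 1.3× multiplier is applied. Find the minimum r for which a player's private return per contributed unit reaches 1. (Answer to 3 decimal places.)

With matching at rate r, one contributed unit becomes (1 + r) in the mitigation fund and returns 1.3 × (1 + r) / 8 to the contributor.
Setting this equal to 1: 1 + r = 8/1.3 = 6.1538.
So the minimum matching rate is r = 6.1538 − 1 = 5.154.

5.154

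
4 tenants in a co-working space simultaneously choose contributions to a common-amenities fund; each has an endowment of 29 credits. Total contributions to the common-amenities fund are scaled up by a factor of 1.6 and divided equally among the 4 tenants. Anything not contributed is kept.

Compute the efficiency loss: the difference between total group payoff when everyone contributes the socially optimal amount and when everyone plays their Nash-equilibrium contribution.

69.60 credits

Each contributed unit returns 1.6/4 = 0.4000 to its contributor — below 1 — so contributing 0 is dominant for every player. At the Nash equilibrium everyone keeps their 29, and the group total is 4 × 29 = 116.
Each contributed unit returns 1.600 to the group as a whole (0.4000 to each of 4 players), which exceeds 1, so the social optimum is full contribution: group total = 1.600 × 116 = 185.60.
Efficiency loss = 185.60 − 116 = 69.60.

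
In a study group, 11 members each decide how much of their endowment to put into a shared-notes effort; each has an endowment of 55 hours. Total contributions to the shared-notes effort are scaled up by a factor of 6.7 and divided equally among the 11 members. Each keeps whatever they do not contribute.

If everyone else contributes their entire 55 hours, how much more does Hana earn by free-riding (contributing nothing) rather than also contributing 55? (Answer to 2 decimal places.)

21.50 hours

Switching from a contribution of 55 to 0 lets Hana keep an extra 55 hours, but lowers the shared-notes effort by 55, which costs Hana their own share of that drop: 6.7/11 × 55 = 33.50.
Net gain = 55 − 33.50 = 21.50. The private return per contributed unit (0.6091) is below 1, so free-riding is indeed the best response regardless of what the others do.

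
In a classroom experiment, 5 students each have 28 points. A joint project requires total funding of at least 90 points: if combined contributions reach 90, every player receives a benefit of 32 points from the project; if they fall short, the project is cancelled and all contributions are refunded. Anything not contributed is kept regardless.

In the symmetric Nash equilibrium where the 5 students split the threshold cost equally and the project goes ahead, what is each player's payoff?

Equal share of the threshold: 90/5 = 18.
At this profile no one gains by cutting their contribution: any cut drops the total below 90, the project is cancelled, contributions are refunded, and the deviator ends with 28, which is less than 28 − 18 + 32 = 42. Contributing more than 18 just wastes the excess. So contributing exactly 18 is a best response.
Each player's payoff: 28 − 18 + 32 = 42.

42 points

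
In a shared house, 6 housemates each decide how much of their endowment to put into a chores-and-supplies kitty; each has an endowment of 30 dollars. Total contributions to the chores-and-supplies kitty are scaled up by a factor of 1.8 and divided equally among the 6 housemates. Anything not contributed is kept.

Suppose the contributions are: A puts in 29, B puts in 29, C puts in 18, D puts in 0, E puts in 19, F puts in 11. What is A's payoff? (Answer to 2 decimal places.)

Total contributed: 29 + 29 + 18 + 0 + 19 + 11 = 106.
Each receives 1.8 × 106 / 6 = 31.80 from the chores-and-supplies kitty.
A keeps 30 − 29 = 1, so A's payoff is 1 + 31.80 = 32.80.

32.80 dollars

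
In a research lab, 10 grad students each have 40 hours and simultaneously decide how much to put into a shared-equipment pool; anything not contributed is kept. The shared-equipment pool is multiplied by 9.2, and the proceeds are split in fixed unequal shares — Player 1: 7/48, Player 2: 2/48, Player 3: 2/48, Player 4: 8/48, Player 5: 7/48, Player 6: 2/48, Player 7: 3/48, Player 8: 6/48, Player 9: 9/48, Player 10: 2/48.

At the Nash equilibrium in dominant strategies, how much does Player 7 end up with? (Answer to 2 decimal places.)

For player j, contributing a unit is worthwhile iff 9.2 × (j's share) ≥ 1, i.e. iff j's share is at least 0.1087.
Player 1, Player 4, Player 5, Player 8 and Player 9 clear that bar, contributing 40 each; the remaining 5 contribute 0. Total contributed: 200.
Player 7 keeps 40 and receives 9.2 × 200 × 3/48 = 115.00 from the shared-equipment pool, for a payoff of 155.00.

155.00 hours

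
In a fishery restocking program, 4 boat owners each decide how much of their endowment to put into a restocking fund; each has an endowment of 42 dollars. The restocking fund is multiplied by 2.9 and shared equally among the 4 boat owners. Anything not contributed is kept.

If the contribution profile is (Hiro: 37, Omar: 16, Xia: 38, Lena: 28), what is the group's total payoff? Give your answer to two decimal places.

Total contributed: 37 + 16 + 38 + 28 = 119; total kept: 4 × 42 − 119 = 49.
The restocking fund pays out 2.9 × 119 = 345.10 in aggregate.
Group total = 49 + 345.10 = 394.10.

394.10 dollars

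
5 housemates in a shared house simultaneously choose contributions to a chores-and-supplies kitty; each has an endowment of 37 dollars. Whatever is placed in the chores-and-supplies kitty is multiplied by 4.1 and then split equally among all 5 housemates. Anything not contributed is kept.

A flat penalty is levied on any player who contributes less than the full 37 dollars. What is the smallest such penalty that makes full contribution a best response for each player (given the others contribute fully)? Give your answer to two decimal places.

Given the others contribute fully, the best deviation is to contribute 0 (any partial contribution still incurs the fine and gives up units whose private return 0.8200 is below 1).
Deviating from 37 to 0 saves 37 dollars but forfeits the deviator's share of the drop in the chores-and-supplies kitty: 4.1/5 × 37 = 30.34.
So the deviation gain is 37 − 30.34 = 6.66, and the fine must be at least 6.66 dollars to wipe it out.

6.66 dollars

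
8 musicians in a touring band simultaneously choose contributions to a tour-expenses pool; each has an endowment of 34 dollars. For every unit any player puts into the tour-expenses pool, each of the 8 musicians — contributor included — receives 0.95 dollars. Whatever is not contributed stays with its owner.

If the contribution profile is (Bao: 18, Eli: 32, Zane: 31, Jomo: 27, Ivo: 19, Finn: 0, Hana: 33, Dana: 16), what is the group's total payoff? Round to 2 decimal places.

Total contributed: 18 + 32 + 31 + 27 + 19 + 0 + 33 + 16 = 176; total kept: 8 × 34 − 176 = 96.
The tour-expenses pool pays out 0.95 × 8 × 176 = 1337.60 in aggregate.
Group total = 96 + 1337.60 = 1433.60.

1433.60 dollars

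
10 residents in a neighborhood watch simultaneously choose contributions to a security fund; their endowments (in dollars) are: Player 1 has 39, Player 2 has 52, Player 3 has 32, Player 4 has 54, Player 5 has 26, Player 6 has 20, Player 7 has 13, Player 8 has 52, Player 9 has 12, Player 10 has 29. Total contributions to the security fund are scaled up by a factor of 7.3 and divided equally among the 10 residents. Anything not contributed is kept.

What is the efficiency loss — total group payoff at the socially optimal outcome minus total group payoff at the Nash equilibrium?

2072.70 dollars

The private return per contributed unit is 7.3/10 = 0.7300 < 1 for every player regardless of endowment, so the Nash equilibrium is zero contribution and the group total is Σ E_j = 39 + 52 + 32 + 54 + 26 + 20 + 13 + 52 + 12 + 29 = 329.
Each contributed unit returns 7.300 to the group, so the social optimum is full contribution by everyone: group total = 7.300 × 329 = 2401.70.
Efficiency loss = (7.300 − 1) × 329 = 2072.70.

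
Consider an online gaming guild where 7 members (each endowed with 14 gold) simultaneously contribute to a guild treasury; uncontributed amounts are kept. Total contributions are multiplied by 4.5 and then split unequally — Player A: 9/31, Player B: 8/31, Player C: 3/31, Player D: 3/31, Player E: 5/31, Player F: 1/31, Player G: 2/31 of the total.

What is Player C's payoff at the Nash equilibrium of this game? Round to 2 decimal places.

26.19 gold

Each unit j contributes comes back to j as 4.5 × (j's share), so j prefers to contribute only if that share exceeds 1/4.5 = 0.2222; otherwise keeping the unit dominates.
The shares above 0.2222 belong to Player A and Player B, contributing 14 each; the remaining 5 contribute 0. Total contributed: 28.
Player C keeps 14 and receives 4.5 × 28 × 3/31 = 12.19 from the guild treasury, for a payoff of 26.19.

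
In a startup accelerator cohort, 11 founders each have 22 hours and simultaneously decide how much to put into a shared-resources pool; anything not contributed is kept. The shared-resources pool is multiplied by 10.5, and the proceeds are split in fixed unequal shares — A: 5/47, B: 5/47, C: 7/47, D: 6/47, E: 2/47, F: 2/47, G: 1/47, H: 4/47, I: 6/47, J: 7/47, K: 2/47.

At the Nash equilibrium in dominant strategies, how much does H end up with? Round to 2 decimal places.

A player with share s gets back 10.5·s per unit contributed, so full contribution is dominant for anyone with s > 1/10.5 = 0.0952 and zero contribution is dominant for anyone below.
The shares above 0.0952 belong to A, B, C, D, I and J, contributing 22 each; the remaining 5 contribute 0. Total contributed: 132.
H keeps 22 and receives 10.5 × 132 × 4/47 = 117.96 from the shared-resources pool, for a payoff of 139.96.

139.96 hours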